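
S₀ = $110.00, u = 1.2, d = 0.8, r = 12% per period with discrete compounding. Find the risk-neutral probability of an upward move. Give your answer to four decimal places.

p = 0.8000

Risk-neutral probability p = (1 + 0.12 − 0.8)/(1.2 − 0.8) = 0.3200/0.4000 = 0.8000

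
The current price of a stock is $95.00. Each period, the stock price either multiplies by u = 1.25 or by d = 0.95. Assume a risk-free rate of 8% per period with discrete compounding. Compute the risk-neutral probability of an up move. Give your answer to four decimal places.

Risk-neutral probability p = (1 + 0.08 − 0.95)/(1.25 − 0.95) = 0.1300/0.3000 = 0.4333

p = 0.4333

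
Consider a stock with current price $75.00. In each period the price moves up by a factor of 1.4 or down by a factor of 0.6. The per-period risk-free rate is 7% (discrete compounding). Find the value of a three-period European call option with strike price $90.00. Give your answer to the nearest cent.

Risk-neutral probability p = (1 + 0.07 − 0.6)/(1.4 − 0.6) = 0.4700/0.8000 = 0.5875
Terminal stock prices: S_uuu = 205.8, S_uud = 88.2, S_udd = 37.8, S_ddd = 16.2
Terminal payoffs (S − K): max(115.8, 0) = 115.8, max(-1.8, 0) = 0, max(-52.2, 0) = 0, max(-73.8, 0) = 0
Node uu (S = 147): V_uu = 1/1.07·[0.5875·115.8000 + 0.4125·0.0000] = 63.5818
Node ud (S = 63): V_ud = 1/1.07·[0.5875·0.0000 + 0.4125·0.0000] = 0.0000
Node dd (S = 27): V_dd = 1/1.07·[0.5875·0.0000 + 0.4125·0.0000] = 0.0000
Node u (S = 105): V_u = 1/1.07·[0.5875·63.5818 + 0.4125·0.0000] = 34.9106
Node d (S = 45): V_d = 1/1.07·[0.5875·0.0000 + 0.4125·0.0000] = 0.0000
Node 0 (S = 75): V_0 = 1/1.07·[0.5875·34.9106 + 0.4125·0.0000] = 19.1682

$19.17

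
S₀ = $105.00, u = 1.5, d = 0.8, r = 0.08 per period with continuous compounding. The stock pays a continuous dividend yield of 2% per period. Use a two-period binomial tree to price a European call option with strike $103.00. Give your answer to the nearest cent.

$25.06

Per-period risk-free factor R = e^0.08 = 1.0833; dividend-adjusted growth = e^(0.08−0.02) = 1.0618.
Risk-neutral probability p = (1.0618 − 0.8)/(1.5 − 0.8) = 0.2618/0.7000 = 0.3741
Terminal stock prices: S_uu = 236.2, S_ud = 126, S_dd = 67.2
Terminal payoffs (S − K): max(133.2, 0) = 133.2, max(23, 0) = 23, max(-35.8, 0) = 0
Node u (S = 157.5): V_u = e^(−0.08)·[0.3741·133.2500 + 0.6259·23.0000] = 59.3003
Node d (S = 84): V_d = e^(−0.08)·[0.3741·23.0000 + 0.6259·0.0000] = 7.9418
Node 0 (S = 105): V_0 = e^(−0.08)·[0.3741·59.3003 + 0.6259·7.9418] = 25.0649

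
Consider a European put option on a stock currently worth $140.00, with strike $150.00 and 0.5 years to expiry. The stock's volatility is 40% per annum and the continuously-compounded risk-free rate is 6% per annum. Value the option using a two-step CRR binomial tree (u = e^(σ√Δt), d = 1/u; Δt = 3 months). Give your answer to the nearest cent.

$19.15

CRR parameters: u = e^(σ√Δt) = e^(0.4·√0.25) = 1.2214, d = 1/u = 0.8187
Per-period rate: rΔt = 0.06·0.25 = 0.015, so R = e^0.015 = 1.0151
Risk-neutral probability p = (e^0.015 − 0.8187)/(1.2214 − 0.8187) = 0.1964/0.4027 = 0.4877
Terminal stock prices: S_uu = 208.9, S_ud = 140, S_dd = 93.84
Terminal payoffs (K − S): max(-58.86, 0) = 0, max(10, 0) = 10, max(56.16, 0) = 56.16
Node u (S = 171): V_u = e^(−0.015)·[0.4877·0.0000 + 0.5123·10.0000] = 5.0467
Node d (S = 114.6): V_d = e^(−0.015)·[0.4877·10.0000 + 0.5123·56.1552] = 33.1445
Node 0 (S = 140): V_0 = e^(−0.015)·[0.4877·5.0467 + 0.5123·33.1445] = 19.1518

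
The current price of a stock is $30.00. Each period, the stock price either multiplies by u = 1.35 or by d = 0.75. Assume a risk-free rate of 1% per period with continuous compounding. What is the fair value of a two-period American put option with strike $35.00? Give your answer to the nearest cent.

Risk-neutral probability p = (e^0.01 − 0.75)/(1.35 − 0.75) = 0.2601/0.6000 = 0.4334
Terminal stock prices: S_uu = 54.68, S_ud = 30.38, S_dd = 16.88
Terminal payoffs (K − S): max(-19.68, 0) = 0, max(4.625, 0) = 4.625, max(18.12, 0) = 18.12
Node u (S = 40.5): continuation = e^(−0.01)·[0.4334·0.0000 + 0.5666·4.6250] = 2.5944; exercise value = 0.0000 ≤ continuation, so V_u = 2.5944
Node d (S = 22.5): continuation = e^(−0.01)·[0.4334·4.6250 + 0.5666·18.1250] = 12.1517; exercise value = 12.5000 > continuation, so V_d = 12.5000 (exercise)
Node 0 (S = 30): continuation = e^(−0.01)·[0.4334·2.5944 + 0.5666·12.5000] = 8.1251; exercise value = 5.0000 ≤ continuation, so V_0 = 8.1251

$8.13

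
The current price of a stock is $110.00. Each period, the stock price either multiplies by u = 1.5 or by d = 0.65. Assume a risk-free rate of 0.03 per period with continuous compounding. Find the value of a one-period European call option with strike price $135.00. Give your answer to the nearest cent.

$13.03

Risk-neutral probability p = (e^0.03 − 0.65)/(1.5 − 0.65) = 0.3805/0.8500 = 0.4476
Terminal stock prices: S_u = 165, S_d = 71.5
Terminal payoffs (S − K): max(30, 0) = 30, max(-63.5, 0) = 0
Node 0 (S = 110): V_0 = e^(−0.03)·[0.4476·30.0000 + 0.5524·0.0000] = 13.0310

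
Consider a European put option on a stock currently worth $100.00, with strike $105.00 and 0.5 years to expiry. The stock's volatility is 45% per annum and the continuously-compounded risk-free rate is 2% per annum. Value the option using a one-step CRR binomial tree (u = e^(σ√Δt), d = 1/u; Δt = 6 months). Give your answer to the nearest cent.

CRR parameters: u = e^(σ√Δt) = e^(0.45·√0.5) = 1.3746, d = 1/u = 0.7275
Per-period rate: rΔt = 0.02·0.5 = 0.01, so R = e^0.01 = 1.0101
Risk-neutral probability p = (e^0.01 − 0.7275)/(1.3746 − 0.7275) = 0.2826/0.6472 = 0.4366
Terminal stock prices: S_u = 137.5, S_d = 72.75
Terminal payoffs (K − S): max(-32.46, 0) = 0, max(32.25, 0) = 32.25
Node 0 (S = 100): V_0 = e^(−0.01)·[0.4366·0.0000 + 0.5634·32.2541] = 17.9898

$17.99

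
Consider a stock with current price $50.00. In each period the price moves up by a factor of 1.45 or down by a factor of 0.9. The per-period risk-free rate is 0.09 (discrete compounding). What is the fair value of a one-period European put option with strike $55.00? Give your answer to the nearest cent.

Risk-neutral probability p = (1 + 0.09 − 0.9)/(1.45 − 0.9) = 0.1900/0.5500 = 0.3455
Terminal stock prices: S_u = 72.5, S_d = 45
Terminal payoffs (K − S): max(-17.5, 0) = 0, max(10, 0) = 10
Node 0 (S = 50): V_0 = 1/1.09·[0.3455·0.0000 + 0.6545·10.0000] = 6.0050

$6.01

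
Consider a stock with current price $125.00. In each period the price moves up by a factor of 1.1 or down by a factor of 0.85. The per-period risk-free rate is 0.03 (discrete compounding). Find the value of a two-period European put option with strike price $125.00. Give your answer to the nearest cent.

$5.65

Risk-neutral probability p = (1 + 0.03 − 0.85)/(1.1 − 0.85) = 0.1800/0.2500 = 0.7200
Terminal stock prices: S_uu = 151.3, S_ud = 116.9, S_dd = 90.31
Terminal payoffs (K − S): max(-26.25, 0) = 0, max(8.125, 0) = 8.125, max(34.69, 0) = 34.69
Node u (S = 137.5): V_u = 1/1.03·[0.7200·0.0000 + 0.2800·8.1250] = 2.2087
Node d (S = 106.2): V_d = 1/1.03·[0.7200·8.1250 + 0.2800·34.6875] = 15.1092
Node 0 (S = 125): V_0 = 1/1.03·[0.7200·2.2087 + 0.2800·15.1092] = 5.6513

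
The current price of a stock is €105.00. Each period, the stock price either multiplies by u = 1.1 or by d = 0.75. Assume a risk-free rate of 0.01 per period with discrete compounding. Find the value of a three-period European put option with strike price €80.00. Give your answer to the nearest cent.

Risk-neutral probability p = (1 + 0.01 − 0.75)/(1.1 − 0.75) = 0.2600/0.3500 = 0.7429
Terminal stock prices: S_uuu = 139.8, S_uud = 95.29, S_udd = 64.97, S_ddd = 44.3
Terminal payoffs (K − S): max(-59.76, 0) = 0, max(-15.29, 0) = 0, max(15.03, 0) = 15.03, max(35.7, 0) = 35.7
Node uu (S = 127.1): V_uu = 1/1.01·[0.7429·0.0000 + 0.2571·0.0000] = 0.0000
Node ud (S = 86.63): V_ud = 1/1.01·[0.7429·0.0000 + 0.2571·15.0312] = 3.8269
Node dd (S = 59.06): V_dd = 1/1.01·[0.7429·15.0312 + 0.2571·35.7031] = 20.1454
Node u (S = 115.5): V_u = 1/1.01·[0.7429·0.0000 + 0.2571·3.8269] = 0.9743
Node d (S = 78.75): V_d = 1/1.01·[0.7429·3.8269 + 0.2571·20.1454] = 7.9437
Node 0 (S = 105): V_0 = 1/1.01·[0.7429·0.9743 + 0.2571·7.9437] = 2.7390

€2.74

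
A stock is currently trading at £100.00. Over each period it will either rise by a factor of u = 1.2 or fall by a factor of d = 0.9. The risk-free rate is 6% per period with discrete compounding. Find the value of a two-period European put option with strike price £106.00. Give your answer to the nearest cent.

Risk-neutral probability p = (1 + 0.06 − 0.9)/(1.2 − 0.9) = 0.1600/0.3000 = 0.5333
Terminal stock prices: S_uu = 144, S_ud = 108, S_dd = 81
Terminal payoffs (K − S): max(-38, 0) = 0, max(-2, 0) = 0, max(25, 0) = 25
Node u (S = 120): V_u = 1/1.06·[0.5333·0.0000 + 0.4667·0.0000] = 0.0000
Node d (S = 90): V_d = 1/1.06·[0.5333·0.0000 + 0.4667·25.0000] = 11.0063
Node 0 (S = 100): V_0 = 1/1.06·[0.5333·0.0000 + 0.4667·11.0063] = 4.8455

£4.85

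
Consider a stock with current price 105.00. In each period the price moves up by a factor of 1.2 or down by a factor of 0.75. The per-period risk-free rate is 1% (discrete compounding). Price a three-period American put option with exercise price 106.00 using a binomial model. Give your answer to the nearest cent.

Risk-neutral probability p = (1 + 0.01 − 0.75)/(1.2 − 0.75) = 0.2600/0.4500 = 0.5778
Terminal stock prices: S_uuu = 181.4, S_uud = 113.4, S_udd = 70.88, S_ddd = 44.3
Terminal payoffs (K − S): max(-75.44, 0) = 0, max(-7.4, 0) = 0, max(35.12, 0) = 35.12, max(61.7, 0) = 61.7
Node uu (S = 151.2): continuation = 1/1.01·[0.5778·0.0000 + 0.4222·0.0000] = 0.0000; exercise value = 0.0000 ≤ continuation, so V_uu = 0.0000
Node ud (S = 94.5): continuation = 1/1.01·[0.5778·0.0000 + 0.4222·35.1250] = 14.6837; exercise value = 11.5000 ≤ continuation, so V_ud = 14.6837
Node dd (S = 59.06): continuation = 1/1.01·[0.5778·35.1250 + 0.4222·61.7031] = 45.8880; exercise value = 46.9375 > continuation, so V_dd = 46.9375 (exercise)
Node u (S = 126): continuation = 1/1.01·[0.5778·0.0000 + 0.4222·14.6837] = 6.1384; exercise value = 0.0000 ≤ continuation, so V_u = 6.1384
Node d (S = 78.75): continuation = 1/1.01·[0.5778·14.6837 + 0.4222·46.9375] = 28.0218; exercise value = 27.2500 ≤ continuation, so V_d = 28.0218
Node 0 (S = 105): continuation = 1/1.01·[0.5778·6.1384 + 0.4222·28.0218] = 15.2258; exercise value = 1.0000 ≤ continuation, so V_0 = 15.2258

15.23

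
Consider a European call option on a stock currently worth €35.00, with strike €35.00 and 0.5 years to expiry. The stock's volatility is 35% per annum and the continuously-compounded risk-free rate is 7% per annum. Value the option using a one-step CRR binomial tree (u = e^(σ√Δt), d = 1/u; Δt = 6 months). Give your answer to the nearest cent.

CRR parameters: u = e^(σ√Δt) = e^(0.35·√0.5) = 1.2808, d = 1/u = 0.7808
Per-period rate: rΔt = 0.07·0.5 = 0.035, so R = e^0.035 = 1.0356
Risk-neutral probability p = (e^0.035 − 0.7808)/(1.2808 − 0.7808) = 0.2549/0.5000 = 0.5097
Terminal stock prices: S_u = 44.83, S_d = 27.33
Terminal payoffs (S − K): max(9.828, 0) = 9.828, max(-7.673, 0) = 0
Node 0 (S = 35): V_0 = e^(−0.035)·[0.5097·9.8281 + 0.4903·0.0000] = 4.8369

€4.84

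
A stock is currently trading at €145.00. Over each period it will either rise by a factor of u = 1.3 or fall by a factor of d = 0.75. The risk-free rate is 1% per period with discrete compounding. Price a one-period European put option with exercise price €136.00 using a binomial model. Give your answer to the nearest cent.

€14.23

Risk-neutral probability p = (1 + 0.01 − 0.75)/(1.3 − 0.75) = 0.2600/0.5500 = 0.4727
Terminal stock prices: S_u = 188.5, S_d = 108.8
Terminal payoffs (K − S): max(-52.5, 0) = 0, max(27.25, 0) = 27.25
Node 0 (S = 145): V_0 = 1/1.01·[0.4727·0.0000 + 0.5273·27.2500] = 14.2259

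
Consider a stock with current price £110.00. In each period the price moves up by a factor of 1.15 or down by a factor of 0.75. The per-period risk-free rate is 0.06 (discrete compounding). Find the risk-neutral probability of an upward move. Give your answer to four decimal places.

p = 0.7750

Risk-neutral probability p = (1 + 0.06 − 0.75)/(1.15 − 0.75) = 0.3100/0.4000 = 0.7750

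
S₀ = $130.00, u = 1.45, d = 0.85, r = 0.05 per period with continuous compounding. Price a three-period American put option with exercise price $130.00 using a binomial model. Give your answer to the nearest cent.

$14.42

Risk-neutral probability p = (e^0.05 − 0.85)/(1.45 − 0.85) = 0.2013/0.6000 = 0.3355
Terminal stock prices: S_uuu = 396.3, S_uud = 232.3, S_udd = 136.2, S_ddd = 79.84
Terminal payoffs (K − S): max(-266.3, 0) = 0, max(-102.3, 0) = 0, max(-6.191, 0) = 0, max(50.16, 0) = 50.16
Node uu (S = 273.3): continuation = e^(−0.05)·[0.3355·0.0000 + 0.6645·0.0000] = 0.0000; exercise value = 0.0000 ≤ continuation, so V_uu = 0.0000
Node ud (S = 160.2): continuation = e^(−0.05)·[0.3355·0.0000 + 0.6645·0.0000] = 0.0000; exercise value = 0.0000 ≤ continuation, so V_ud = 0.0000
Node dd (S = 93.92): continuation = e^(−0.05)·[0.3355·0.0000 + 0.6645·50.1638] = 31.7104; exercise value = 36.0750 > continuation, so V_dd = 36.0750 (exercise)
Node u (S = 188.5): continuation = e^(−0.05)·[0.3355·0.0000 + 0.6645·0.0000] = 0.0000; exercise value = 0.0000 ≤ continuation, so V_u = 0.0000
Node d (S = 110.5): continuation = e^(−0.05)·[0.3355·0.0000 + 0.6645·36.0750] = 22.8044; exercise value = 19.5000 ≤ continuation, so V_d = 22.8044
Node 0 (S = 130): continuation = e^(−0.05)·[0.3355·0.0000 + 0.6645·22.8044] = 14.4155; exercise value = 0.0000 ≤ continuation, so V_0 = 14.4155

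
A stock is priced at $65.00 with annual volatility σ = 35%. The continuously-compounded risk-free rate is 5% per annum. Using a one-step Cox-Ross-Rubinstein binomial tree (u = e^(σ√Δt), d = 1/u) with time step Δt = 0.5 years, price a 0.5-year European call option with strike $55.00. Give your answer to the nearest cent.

CRR parameters: u = e^(σ√Δt) = e^(0.35·√0.5) = 1.2808, d = 1/u = 0.7808
Per-period rate: rΔt = 0.05·0.5 = 0.025, so R = e^0.025 = 1.0253
Risk-neutral probability p = (e^0.025 − 0.7808)/(1.2808 − 0.7808) = 0.2446/0.5000 = 0.4891
Terminal stock prices: S_u = 83.25, S_d = 50.75
Terminal payoffs (S − K): max(28.25, 0) = 28.25, max(-4.251, 0) = 0
Node 0 (S = 65): V_0 = e^(−0.025)·[0.4891·28.2522 + 0.5109·0.0000] = 13.4761

$13.48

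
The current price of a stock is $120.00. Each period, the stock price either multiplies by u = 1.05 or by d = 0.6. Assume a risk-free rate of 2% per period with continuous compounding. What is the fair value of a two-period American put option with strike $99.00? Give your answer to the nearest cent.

Risk-neutral probability p = (e^0.02 − 0.6)/(1.05 − 0.6) = 0.4202/0.4500 = 0.9338
Terminal stock prices: S_uu = 132.3, S_ud = 75.6, S_dd = 43.2
Terminal payoffs (K − S): max(-33.3, 0) = 0, max(23.4, 0) = 23.4, max(55.8, 0) = 55.8
Node u (S = 126): continuation = e^(−0.02)·[0.9338·0.0000 + 0.0662·23.4000] = 1.5188; exercise value = 0.0000 ≤ continuation, so V_u = 1.5188
Node d (S = 72): continuation = e^(−0.02)·[0.9338·23.4000 + 0.0662·55.8000] = 25.0397; exercise value = 27.0000 > continuation, so V_d = 27.0000 (exercise)
Node 0 (S = 120): continuation = e^(−0.02)·[0.9338·1.5188 + 0.0662·27.0000] = 3.1427; exercise value = 0.0000 ≤ continuation, so V_0 = 3.1427

$3.14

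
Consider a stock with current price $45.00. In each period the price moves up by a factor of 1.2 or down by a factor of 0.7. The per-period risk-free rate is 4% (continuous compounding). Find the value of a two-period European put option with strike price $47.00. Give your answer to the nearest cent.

$6.02

Risk-neutral probability p = (e^0.04 − 0.7)/(1.2 − 0.7) = 0.3408/0.5000 = 0.6816
Terminal stock prices: S_uu = 64.8, S_ud = 37.8, S_dd = 22.05
Terminal payoffs (K − S): max(-17.8, 0) = 0, max(9.2, 0) = 9.2, max(24.95, 0) = 24.95
Node u (S = 54): V_u = e^(−0.04)·[0.6816·0.0000 + 0.3184·9.2000] = 2.8142
Node d (S = 31.5): V_d = e^(−0.04)·[0.6816·9.2000 + 0.3184·24.9500] = 13.6571
Node 0 (S = 45): V_0 = e^(−0.04)·[0.6816·2.8142 + 0.3184·13.6571] = 6.0207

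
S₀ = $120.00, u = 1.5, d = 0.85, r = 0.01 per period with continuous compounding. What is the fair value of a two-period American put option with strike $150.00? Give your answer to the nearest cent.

Risk-neutral probability p = (e^0.01 − 0.85)/(1.5 − 0.85) = 0.1601/0.6500 = 0.2462
Terminal stock prices: S_uu = 270, S_ud = 153, S_dd = 86.7
Terminal payoffs (K − S): max(-120, 0) = 0, max(-3, 0) = 0, max(63.3, 0) = 63.3
Node u (S = 180): continuation = e^(−0.01)·[0.2462·0.0000 + 0.7538·0.0000] = 0.0000; exercise value = 0.0000 ≤ continuation, so V_u = 0.0000
Node d (S = 102): continuation = e^(−0.01)·[0.2462·0.0000 + 0.7538·63.3000] = 47.2388; exercise value = 48.0000 > continuation, so V_d = 48.0000 (exercise)
Node 0 (S = 120): continuation = e^(−0.01)·[0.2462·0.0000 + 0.7538·48.0000] = 35.8209; exercise value = 30.0000 ≤ continuation, so V_0 = 35.8209

$35.82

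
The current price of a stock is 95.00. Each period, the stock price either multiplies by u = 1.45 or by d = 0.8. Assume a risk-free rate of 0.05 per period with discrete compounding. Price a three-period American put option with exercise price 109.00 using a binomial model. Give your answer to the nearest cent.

21.96

Risk-neutral probability p = (1 + 0.05 − 0.8)/(1.45 − 0.8) = 0.2500/0.6500 = 0.3846
Terminal stock prices: S_uuu = 289.6, S_uud = 159.8, S_udd = 88.16, S_ddd = 48.64
Terminal payoffs (K − S): max(-180.6, 0) = 0, max(-50.79, 0) = 0, max(20.84, 0) = 20.84, max(60.36, 0) = 60.36
Node uu (S = 199.7): continuation = 1/1.05·[0.3846·0.0000 + 0.6154·0.0000] = 0.0000; exercise value = 0.0000 ≤ continuation, so V_uu = 0.0000
Node ud (S = 110.2): continuation = 1/1.05·[0.3846·0.0000 + 0.6154·20.8400] = 12.2139; exercise value = 0.0000 ≤ continuation, so V_ud = 12.2139
Node dd (S = 60.8): continuation = 1/1.05·[0.3846·20.8400 + 0.6154·60.3600] = 43.0095; exercise value = 48.2000 > continuation, so V_dd = 48.2000 (exercise)
Node u (S = 137.8): continuation = 1/1.05·[0.3846·0.0000 + 0.6154·12.2139] = 7.1583; exercise value = 0.0000 ≤ continuation, so V_u = 7.1583
Node d (S = 76): continuation = 1/1.05·[0.3846·12.2139 + 0.6154·48.2000] = 32.7230; exercise value = 33.0000 > continuation, so V_d = 33.0000 (exercise)
Node 0 (S = 95): continuation = 1/1.05·[0.3846·7.1583 + 0.6154·33.0000] = 21.9628; exercise value = 14.0000 ≤ continuation, so V_0 = 21.9628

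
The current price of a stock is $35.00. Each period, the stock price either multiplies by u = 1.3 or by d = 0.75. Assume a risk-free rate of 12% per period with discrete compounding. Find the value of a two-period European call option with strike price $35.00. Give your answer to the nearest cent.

Risk-neutral probability p = (1 + 0.12 − 0.75)/(1.3 − 0.75) = 0.3700/0.5500 = 0.6727
Terminal stock prices: S_uu = 59.15, S_ud = 34.12, S_dd = 19.69
Terminal payoffs (S − K): max(24.15, 0) = 24.15, max(-0.875, 0) = 0, max(-15.31, 0) = 0
Node u (S = 45.5): V_u = 1/1.12·[0.6727·24.1500 + 0.3273·0.0000] = 14.5057
Node d (S = 26.25): V_d = 1/1.12·[0.6727·0.0000 + 0.3273·0.0000] = 0.0000
Node 0 (S = 35): V_0 = 1/1.12·[0.6727·14.5057 + 0.3273·0.0000] = 8.7128

$8.71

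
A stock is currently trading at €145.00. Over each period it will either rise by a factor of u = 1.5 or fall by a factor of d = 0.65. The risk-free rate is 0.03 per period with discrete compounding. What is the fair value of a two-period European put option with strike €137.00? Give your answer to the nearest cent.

€21.83

Risk-neutral probability p = (1 + 0.03 − 0.65)/(1.5 − 0.65) = 0.3800/0.8500 = 0.4471
Terminal stock prices: S_uu = 326.2, S_ud = 141.4, S_dd = 61.26
Terminal payoffs (K − S): max(-189.2, 0) = 0, max(-4.375, 0) = 0, max(75.74, 0) = 75.74
Node u (S = 217.5): V_u = 1/1.03·[0.4471·0.0000 + 0.5529·0.0000] = 0.0000
Node d (S = 94.25): V_d = 1/1.03·[0.4471·0.0000 + 0.5529·75.7375] = 40.6586
Node 0 (S = 145): V_0 = 1/1.03·[0.4471·0.0000 + 0.5529·40.6586] = 21.8270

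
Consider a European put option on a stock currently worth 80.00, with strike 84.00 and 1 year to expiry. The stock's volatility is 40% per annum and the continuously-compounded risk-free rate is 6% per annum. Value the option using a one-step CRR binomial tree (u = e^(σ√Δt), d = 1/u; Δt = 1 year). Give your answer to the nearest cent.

CRR parameters: u = e^(σ√Δt) = e^(0.4·√1) = 1.4918, d = 1/u = 0.6703
Per-period rate: rΔt = 0.06·1 = 0.06, so R = e^0.06 = 1.0618
Risk-neutral probability p = (e^0.06 − 0.6703)/(1.4918 − 0.6703) = 0.3915/0.8215 = 0.4766
Terminal stock prices: S_u = 119.3, S_d = 53.63
Terminal payoffs (K − S): max(-35.35, 0) = 0, max(30.37, 0) = 30.37
Node 0 (S = 80): V_0 = e^(−0.06)·[0.4766·0.0000 + 0.5234·30.3744] = 14.9726

14.97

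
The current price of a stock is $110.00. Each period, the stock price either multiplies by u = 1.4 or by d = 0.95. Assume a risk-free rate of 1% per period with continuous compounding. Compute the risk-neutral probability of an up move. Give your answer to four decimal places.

p = 0.1334

Risk-neutral probability p = (e^0.01 − 0.95)/(1.4 − 0.95) = 0.0601/0.4500 = 0.1334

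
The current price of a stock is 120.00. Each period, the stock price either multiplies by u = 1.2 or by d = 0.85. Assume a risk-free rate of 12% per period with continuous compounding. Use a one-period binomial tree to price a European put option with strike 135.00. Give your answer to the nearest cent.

Risk-neutral probability p = (e^0.12 − 0.85)/(1.2 − 0.85) = 0.2775/0.3500 = 0.7928
Terminal stock prices: S_u = 144, S_d = 102
Terminal payoffs (K − S): max(-9, 0) = 0, max(33, 0) = 33
Node 0 (S = 120): V_0 = e^(−0.12)·[0.7928·0.0000 + 0.2072·33.0000] = 6.0630

6.06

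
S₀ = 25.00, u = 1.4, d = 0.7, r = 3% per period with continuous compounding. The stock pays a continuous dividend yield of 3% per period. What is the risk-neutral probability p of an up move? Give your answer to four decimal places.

Per-period risk-free factor R = e^0.03 = 1.0305; dividend-adjusted growth = e^(0.03−0.03) = 1.0000.
Risk-neutral probability p = (1.0000 − 0.7)/(1.4 − 0.7) = 0.3000/0.7000 = 0.4286

p = 0.4286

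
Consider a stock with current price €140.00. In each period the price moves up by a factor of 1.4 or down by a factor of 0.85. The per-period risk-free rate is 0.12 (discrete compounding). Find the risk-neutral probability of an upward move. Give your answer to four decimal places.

p = 0.4909

Risk-neutral probability p = (1 + 0.12 − 0.85)/(1.4 − 0.85) = 0.2700/0.5500 = 0.4909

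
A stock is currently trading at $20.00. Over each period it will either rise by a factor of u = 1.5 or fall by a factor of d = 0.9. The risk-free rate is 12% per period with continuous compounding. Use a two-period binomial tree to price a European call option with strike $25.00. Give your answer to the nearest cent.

$3.00

Risk-neutral probability p = (e^0.12 − 0.9)/(1.5 − 0.9) = 0.2275/0.6000 = 0.3792
Terminal stock prices: S_uu = 45, S_ud = 27, S_dd = 16.2
Terminal payoffs (S − K): max(20, 0) = 20, max(2, 0) = 2, max(-8.8, 0) = 0
Node u (S = 30): V_u = e^(−0.12)·[0.3792·20.0000 + 0.6208·2.0000] = 7.8270
Node d (S = 18): V_d = e^(−0.12)·[0.3792·2.0000 + 0.6208·0.0000] = 0.6726
Node 0 (S = 20): V_0 = e^(−0.12)·[0.3792·7.8270 + 0.6208·0.6726] = 3.0024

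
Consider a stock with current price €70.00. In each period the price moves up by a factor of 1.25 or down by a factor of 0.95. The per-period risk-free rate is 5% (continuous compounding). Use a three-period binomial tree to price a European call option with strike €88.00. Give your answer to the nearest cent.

Risk-neutral probability p = (e^0.05 − 0.95)/(1.25 − 0.95) = 0.1013/0.3000 = 0.3376
Terminal stock prices: S_uuu = 136.7, S_uud = 103.9, S_udd = 78.97, S_ddd = 60.02
Terminal payoffs (S − K): max(48.72, 0) = 48.72, max(15.91, 0) = 15.91, max(-9.031, 0) = 0, max(-27.98, 0) = 0
Node uu (S = 109.4): V_uu = e^(−0.05)·[0.3376·48.7188 + 0.6624·15.9062] = 25.6668
Node ud (S = 83.12): V_ud = e^(−0.05)·[0.3376·15.9062 + 0.6624·0.0000] = 5.1076
Node dd (S = 63.17): V_dd = e^(−0.05)·[0.3376·0.0000 + 0.6624·0.0000] = 0.0000
Node u (S = 87.5): V_u = e^(−0.05)·[0.3376·25.6668 + 0.6624·5.1076] = 11.4602
Node d (S = 66.5): V_d = e^(−0.05)·[0.3376·5.1076 + 0.6624·0.0000] = 1.6401
Node 0 (S = 70): V_0 = e^(−0.05)·[0.3376·11.4602 + 0.6624·1.6401] = 4.7134

€4.71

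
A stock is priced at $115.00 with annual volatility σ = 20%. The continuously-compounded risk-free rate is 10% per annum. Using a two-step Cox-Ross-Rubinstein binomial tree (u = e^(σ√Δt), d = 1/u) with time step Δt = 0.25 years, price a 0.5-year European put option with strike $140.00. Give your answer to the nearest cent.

CRR parameters: u = e^(σ√Δt) = e^(0.2·√0.25) = 1.1052, d = 1/u = 0.9048
Per-period rate: rΔt = 0.1·0.25 = 0.025, so R = e^0.025 = 1.0253
Risk-neutral probability p = (e^0.025 − 0.9048)/(1.1052 − 0.9048) = 0.1205/0.2003 = 0.6014
Terminal stock prices: S_uu = 140.5, S_ud = 115, S_dd = 94.15
Terminal payoffs (K − S): max(-0.4613, 0) = 0, max(25, 0) = 25, max(45.85, 0) = 45.85
Node u (S = 127.1): V_u = e^(−0.025)·[0.6014·0.0000 + 0.3986·25.0000] = 9.7193
Node d (S = 104.1): V_d = e^(−0.025)·[0.6014·25.0000 + 0.3986·45.8460] = 32.4871
Node 0 (S = 115): V_0 = e^(−0.025)·[0.6014·9.7193 + 0.3986·32.4871] = 18.3308

$18.33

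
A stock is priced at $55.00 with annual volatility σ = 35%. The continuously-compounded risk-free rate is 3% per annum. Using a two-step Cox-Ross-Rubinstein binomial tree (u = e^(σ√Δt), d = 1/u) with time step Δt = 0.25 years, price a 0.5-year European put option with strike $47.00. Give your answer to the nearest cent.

CRR parameters: u = e^(σ√Δt) = e^(0.35·√0.25) = 1.1912, d = 1/u = 0.8395
Per-period rate: rΔt = 0.03·0.25 = 0.0075, so R = e^0.0075 = 1.0075
Risk-neutral probability p = (e^0.0075 − 0.8395)/(1.1912 − 0.8395) = 0.1681/0.3518 = 0.4778
Terminal stock prices: S_uu = 78.05, S_ud = 55, S_dd = 38.76
Terminal payoffs (K − S): max(-31.05, 0) = 0, max(-8, 0) = 0, max(8.242, 0) = 8.242
Node u (S = 65.52): V_u = e^(−0.0075)·[0.4778·0.0000 + 0.5222·0.0000] = 0.0000
Node d (S = 46.17): V_d = e^(−0.0075)·[0.4778·0.0000 + 0.5222·8.2422] = 4.2722
Node 0 (S = 55): V_0 = e^(−0.0075)·[0.4778·0.0000 + 0.5222·4.2722] = 2.2144

$2.21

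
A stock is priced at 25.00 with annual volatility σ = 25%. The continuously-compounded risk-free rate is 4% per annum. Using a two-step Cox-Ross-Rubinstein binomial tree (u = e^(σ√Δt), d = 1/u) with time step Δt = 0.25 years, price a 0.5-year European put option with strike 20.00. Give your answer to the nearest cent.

0.13

CRR parameters: u = e^(σ√Δt) = e^(0.25·√0.25) = 1.1331, d = 1/u = 0.8825
Per-period rate: rΔt = 0.04·0.25 = 0.01, so R = e^0.01 = 1.0101
Risk-neutral probability p = (e^0.01 − 0.8825)/(1.1331 − 0.8825) = 0.1276/0.2507 = 0.5089
Terminal stock prices: S_uu = 32.1, S_ud = 25, S_dd = 19.47
Terminal payoffs (K − S): max(-12.1, 0) = 0, max(-5, 0) = 0, max(0.53, 0) = 0.53
Node u (S = 28.33): V_u = e^(−0.01)·[0.5089·0.0000 + 0.4911·0.0000] = 0.0000
Node d (S = 22.06): V_d = e^(−0.01)·[0.5089·0.0000 + 0.4911·0.5300] = 0.2577
Node 0 (S = 25): V_0 = e^(−0.01)·[0.5089·0.0000 + 0.4911·0.2577] = 0.1253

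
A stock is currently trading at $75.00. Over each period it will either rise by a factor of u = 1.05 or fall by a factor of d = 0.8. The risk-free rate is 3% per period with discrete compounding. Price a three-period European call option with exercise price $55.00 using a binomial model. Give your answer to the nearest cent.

Risk-neutral probability p = (1 + 0.03 − 0.8)/(1.05 − 0.8) = 0.2300/0.2500 = 0.9200
Terminal stock prices: S_uuu = 86.82, S_uud = 66.15, S_udd = 50.4, S_ddd = 38.4
Terminal payoffs (S − K): max(31.82, 0) = 31.82, max(11.15, 0) = 11.15, max(-4.6, 0) = 0, max(-16.6, 0) = 0
Node uu (S = 82.69): V_uu = 1/1.03·[0.9200·31.8219 + 0.0800·11.1500] = 29.2894
Node ud (S = 63): V_ud = 1/1.03·[0.9200·11.1500 + 0.0800·0.0000] = 9.9592
Node dd (S = 48): V_dd = 1/1.03·[0.9200·0.0000 + 0.0800·0.0000] = 0.0000
Node u (S = 78.75): V_u = 1/1.03·[0.9200·29.2894 + 0.0800·9.9592] = 26.9350
Node d (S = 60): V_d = 1/1.03·[0.9200·9.9592 + 0.0800·0.0000] = 8.8956
Node 0 (S = 75): V_0 = 1/1.03·[0.9200·26.9350 + 0.0800·8.8956] = 24.7493

$24.75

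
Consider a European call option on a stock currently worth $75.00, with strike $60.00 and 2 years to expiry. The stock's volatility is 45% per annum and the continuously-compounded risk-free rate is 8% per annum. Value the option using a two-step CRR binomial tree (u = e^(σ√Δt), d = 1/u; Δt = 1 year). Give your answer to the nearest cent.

$30.70

CRR parameters: u = e^(σ√Δt) = e^(0.45·√1) = 1.5683, d = 1/u = 0.6376
Per-period rate: rΔt = 0.08·1 = 0.08, so R = e^0.08 = 1.0833
Risk-neutral probability p = (e^0.08 − 0.6376)/(1.5683 − 0.6376) = 0.4457/0.9307 = 0.4789
Terminal stock prices: S_uu = 184.5, S_ud = 75, S_dd = 30.49
Terminal payoffs (S − K): max(124.5, 0) = 124.5, max(15, 0) = 15, max(-29.51, 0) = 0
Node u (S = 117.6): V_u = e^(−0.08)·[0.4789·124.4702 + 0.5211·15.0000] = 62.2364
Node d (S = 47.82): V_d = e^(−0.08)·[0.4789·15.0000 + 0.5211·0.0000] = 6.6305
Node 0 (S = 75): V_0 = e^(−0.08)·[0.4789·62.2364 + 0.5211·6.6305] = 30.7005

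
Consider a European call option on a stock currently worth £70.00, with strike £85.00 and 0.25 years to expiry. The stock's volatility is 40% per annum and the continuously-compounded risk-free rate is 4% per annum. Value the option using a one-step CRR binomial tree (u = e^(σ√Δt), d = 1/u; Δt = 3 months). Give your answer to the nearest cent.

CRR parameters: u = e^(σ√Δt) = e^(0.4·√0.25) = 1.2214, d = 1/u = 0.8187
Per-period rate: rΔt = 0.04·0.25 = 0.01, so R = e^0.01 = 1.0101
Risk-neutral probability p = (e^0.01 − 0.8187)/(1.2214 − 0.8187) = 0.1913/0.4027 = 0.4751
Terminal stock prices: S_u = 85.5, S_d = 57.31
Terminal payoffs (S − K): max(0.4982, 0) = 0.4982, max(-27.69, 0) = 0
Node 0 (S = 70): V_0 = e^(−0.01)·[0.4751·0.4982 + 0.5249·0.0000] = 0.2343

£0.23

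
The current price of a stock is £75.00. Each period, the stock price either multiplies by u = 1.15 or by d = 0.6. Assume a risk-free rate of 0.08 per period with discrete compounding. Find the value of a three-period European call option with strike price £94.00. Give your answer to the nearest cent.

£10.59

Risk-neutral probability p = (1 + 0.08 − 0.6)/(1.15 − 0.6) = 0.4800/0.5500 = 0.8727
Terminal stock prices: S_uuu = 114.1, S_uud = 59.51, S_udd = 31.05, S_ddd = 16.2
Terminal payoffs (S − K): max(20.07, 0) = 20.07, max(-34.49, 0) = 0, max(-62.95, 0) = 0, max(-77.8, 0) = 0
Node uu (S = 99.19): V_uu = 1/1.08·[0.8727·20.0656 + 0.1273·0.0000] = 16.2146
Node ud (S = 51.75): V_ud = 1/1.08·[0.8727·0.0000 + 0.1273·0.0000] = 0.0000
Node dd (S = 27): V_dd = 1/1.08·[0.8727·0.0000 + 0.1273·0.0000] = 0.0000
Node u (S = 86.25): V_u = 1/1.08·[0.8727·16.2146 + 0.1273·0.0000] = 13.1027
Node d (S = 45): V_d = 1/1.08·[0.8727·0.0000 + 0.1273·0.0000] = 0.0000
Node 0 (S = 75): V_0 = 1/1.08·[0.8727·13.1027 + 0.1273·0.0000] = 10.5881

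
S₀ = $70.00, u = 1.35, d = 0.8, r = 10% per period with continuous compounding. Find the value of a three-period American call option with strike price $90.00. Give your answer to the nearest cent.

Risk-neutral probability p = (e^0.1 − 0.8)/(1.35 − 0.8) = 0.3052/0.5500 = 0.5549
Terminal stock prices: S_uuu = 172.2, S_uud = 102.1, S_udd = 60.48, S_ddd = 35.84
Terminal payoffs (S − K): max(82.23, 0) = 82.23, max(12.06, 0) = 12.06, max(-29.52, 0) = 0, max(-54.16, 0) = 0
Node uu (S = 127.6): continuation = e^(−0.1)·[0.5549·82.2263 + 0.4451·12.0600] = 46.1396; exercise value = 37.5750 ≤ continuation, so V_uu = 46.1396
Node ud (S = 75.6): continuation = e^(−0.1)·[0.5549·12.0600 + 0.4451·0.0000] = 6.0548; exercise value = 0.0000 ≤ continuation, so V_ud = 6.0548
Node dd (S = 44.8): continuation = e^(−0.1)·[0.5549·0.0000 + 0.4451·0.0000] = 0.0000; exercise value = 0.0000 ≤ continuation, so V_dd = 0.0000
Node u (S = 94.5): continuation = e^(−0.1)·[0.5549·46.1396 + 0.4451·6.0548] = 25.6034; exercise value = 4.5000 ≤ continuation, so V_u = 25.6034
Node d (S = 56): continuation = e^(−0.1)·[0.5549·6.0548 + 0.4451·0.0000] = 3.0398; exercise value = 0.0000 ≤ continuation, so V_d = 3.0398
Node 0 (S = 70): continuation = e^(−0.1)·[0.5549·25.6034 + 0.4451·3.0398] = 14.0787; exercise value = 0.0000 ≤ continuation, so V_0 = 14.0787

$14.08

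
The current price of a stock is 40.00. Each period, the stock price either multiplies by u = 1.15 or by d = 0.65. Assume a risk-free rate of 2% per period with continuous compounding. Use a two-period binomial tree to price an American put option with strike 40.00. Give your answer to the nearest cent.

Risk-neutral probability p = (e^0.02 − 0.65)/(1.15 − 0.65) = 0.3702/0.5000 = 0.7404
Terminal stock prices: S_uu = 52.9, S_ud = 29.9, S_dd = 16.9
Terminal payoffs (K − S): max(-12.9, 0) = 0, max(10.1, 0) = 10.1, max(23.1, 0) = 23.1
Node u (S = 46): continuation = e^(−0.02)·[0.7404·0.0000 + 0.2596·10.1000] = 2.5700; exercise value = 0.0000 ≤ continuation, so V_u = 2.5700
Node d (S = 26): continuation = e^(−0.02)·[0.7404·10.1000 + 0.2596·23.1000] = 13.2079; exercise value = 14.0000 > continuation, so V_d = 14.0000 (exercise)
Node 0 (S = 40): continuation = e^(−0.02)·[0.7404·2.5700 + 0.2596·14.0000] = 5.4276; exercise value = 0.0000 ≤ continuation, so V_0 = 5.4276

5.43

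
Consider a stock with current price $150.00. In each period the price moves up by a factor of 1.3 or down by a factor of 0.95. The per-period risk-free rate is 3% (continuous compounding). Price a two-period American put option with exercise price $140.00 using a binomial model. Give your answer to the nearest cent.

$2.58

Risk-neutral probability p = (e^0.03 − 0.95)/(1.3 − 0.95) = 0.0805/0.3500 = 0.2299
Terminal stock prices: S_uu = 253.5, S_ud = 185.2, S_dd = 135.4
Terminal payoffs (K − S): max(-113.5, 0) = 0, max(-45.25, 0) = 0, max(4.625, 0) = 4.625
Node u (S = 195): continuation = e^(−0.03)·[0.2299·0.0000 + 0.7701·0.0000] = 0.0000; exercise value = 0.0000 ≤ continuation, so V_u = 0.0000
Node d (S = 142.5): continuation = e^(−0.03)·[0.2299·0.0000 + 0.7701·4.6250] = 3.4566; exercise value = 0.0000 ≤ continuation, so V_d = 3.4566
Node 0 (S = 150): continuation = e^(−0.03)·[0.2299·0.0000 + 0.7701·3.4566] = 2.5833; exercise value = 0.0000 ≤ continuation, so V_0 = 2.5833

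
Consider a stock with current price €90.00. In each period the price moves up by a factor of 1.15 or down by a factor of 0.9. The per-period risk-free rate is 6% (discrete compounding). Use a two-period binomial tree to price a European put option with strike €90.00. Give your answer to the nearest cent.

€1.97

Risk-neutral probability p = (1 + 0.06 − 0.9)/(1.15 − 0.9) = 0.1600/0.2500 = 0.6400
Terminal stock prices: S_uu = 119, S_ud = 93.15, S_dd = 72.9
Terminal payoffs (K − S): max(-29.02, 0) = 0, max(-3.15, 0) = 0, max(17.1, 0) = 17.1
Node u (S = 103.5): V_u = 1/1.06·[0.6400·0.0000 + 0.3600·0.0000] = 0.0000
Node d (S = 81): V_d = 1/1.06·[0.6400·0.0000 + 0.3600·17.1000] = 5.8075
Node 0 (S = 90): V_0 = 1/1.06·[0.6400·0.0000 + 0.3600·5.8075] = 1.9724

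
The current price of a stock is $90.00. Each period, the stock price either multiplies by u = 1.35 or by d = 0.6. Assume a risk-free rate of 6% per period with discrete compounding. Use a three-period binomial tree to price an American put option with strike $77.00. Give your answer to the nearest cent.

Risk-neutral probability p = (1 + 0.06 − 0.6)/(1.35 − 0.6) = 0.4600/0.7500 = 0.6133
Terminal stock prices: S_uuu = 221.4, S_uud = 98.42, S_udd = 43.74, S_ddd = 19.44
Terminal payoffs (K − S): max(-144.4, 0) = 0, max(-21.42, 0) = 0, max(33.26, 0) = 33.26, max(57.56, 0) = 57.56
Node uu (S = 164): continuation = 1/1.06·[0.6133·0.0000 + 0.3867·0.0000] = 0.0000; exercise value = 0.0000 ≤ continuation, so V_uu = 0.0000
Node ud (S = 72.9): continuation = 1/1.06·[0.6133·0.0000 + 0.3867·33.2600] = 12.1326; exercise value = 4.1000 ≤ continuation, so V_ud = 12.1326
Node dd (S = 32.4): continuation = 1/1.06·[0.6133·33.2600 + 0.3867·57.5600] = 40.2415; exercise value = 44.6000 > continuation, so V_dd = 44.6000 (exercise)
Node u (S = 121.5): continuation = 1/1.06·[0.6133·0.0000 + 0.3867·12.1326] = 4.4257; exercise value = 0.0000 ≤ continuation, so V_u = 4.4257
Node d (S = 54): continuation = 1/1.06·[0.6133·12.1326 + 0.3867·44.6000] = 23.2893; exercise value = 23.0000 ≤ continuation, so V_d = 23.2893
Node 0 (S = 90): continuation = 1/1.06·[0.6133·4.4257 + 0.3867·23.2893] = 11.0563; exercise value = 0.0000 ≤ continuation, so V_0 = 11.0563

$11.06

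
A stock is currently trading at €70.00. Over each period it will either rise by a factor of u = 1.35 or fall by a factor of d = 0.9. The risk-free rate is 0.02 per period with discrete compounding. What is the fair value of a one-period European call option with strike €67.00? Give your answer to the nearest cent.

Risk-neutral probability p = (1 + 0.02 − 0.9)/(1.35 − 0.9) = 0.1200/0.4500 = 0.2667
Terminal stock prices: S_u = 94.5, S_d = 63
Terminal payoffs (S − K): max(27.5, 0) = 27.5, max(-4, 0) = 0
Node 0 (S = 70): V_0 = 1/1.02·[0.2667·27.5000 + 0.7333·0.0000] = 7.1895

€7.19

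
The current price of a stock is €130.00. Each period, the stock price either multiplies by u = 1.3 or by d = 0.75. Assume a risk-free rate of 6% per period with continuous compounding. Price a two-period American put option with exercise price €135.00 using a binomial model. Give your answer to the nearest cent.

Risk-neutral probability p = (e^0.06 − 0.75)/(1.3 − 0.75) = 0.3118/0.5500 = 0.5670
Terminal stock prices: S_uu = 219.7, S_ud = 126.8, S_dd = 73.12
Terminal payoffs (K − S): max(-84.7, 0) = 0, max(8.25, 0) = 8.25, max(61.88, 0) = 61.88
Node u (S = 169): continuation = e^(−0.06)·[0.5670·0.0000 + 0.4330·8.2500] = 3.3644; exercise value = 0.0000 ≤ continuation, so V_u = 3.3644
Node d (S = 97.5): continuation = e^(−0.06)·[0.5670·8.2500 + 0.4330·61.8750] = 29.6382; exercise value = 37.5000 > continuation, so V_d = 37.5000 (exercise)
Node 0 (S = 130): continuation = e^(−0.06)·[0.5670·3.3644 + 0.4330·37.5000] = 17.0892; exercise value = 5.0000 ≤ continuation, so V_0 = 17.0892

€17.09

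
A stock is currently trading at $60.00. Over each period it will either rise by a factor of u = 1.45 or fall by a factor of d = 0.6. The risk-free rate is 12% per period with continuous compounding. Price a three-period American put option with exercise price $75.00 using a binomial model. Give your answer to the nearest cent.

$17.35

Risk-neutral probability p = (e^0.12 − 0.6)/(1.45 − 0.6) = 0.5275/0.8500 = 0.6206
Terminal stock prices: S_uuu = 182.9, S_uud = 75.69, S_udd = 31.32, S_ddd = 12.96
Terminal payoffs (K − S): max(-107.9, 0) = 0, max(-0.69, 0) = 0, max(43.68, 0) = 43.68, max(62.04, 0) = 62.04
Node uu (S = 126.2): continuation = e^(−0.12)·[0.6206·0.0000 + 0.3794·0.0000] = 0.0000; exercise value = 0.0000 ≤ continuation, so V_uu = 0.0000
Node ud (S = 52.2): continuation = e^(−0.12)·[0.6206·0.0000 + 0.3794·43.6800] = 14.6988; exercise value = 22.8000 > continuation, so V_ud = 22.8000 (exercise)
Node dd (S = 21.6): continuation = e^(−0.12)·[0.6206·43.6800 + 0.3794·62.0400] = 44.9190; exercise value = 53.4000 > continuation, so V_dd = 53.4000 (exercise)
Node u (S = 87): continuation = e^(−0.12)·[0.6206·0.0000 + 0.3794·22.8000] = 7.6725; exercise value = 0.0000 ≤ continuation, so V_u = 7.6725
Node d (S = 36): continuation = e^(−0.12)·[0.6206·22.8000 + 0.3794·53.4000] = 30.5190; exercise value = 39.0000 > continuation, so V_d = 39.0000 (exercise)
Node 0 (S = 60): continuation = e^(−0.12)·[0.6206·7.6725 + 0.3794·39.0000] = 17.3469; exercise value = 15.0000 ≤ continuation, so V_0 = 17.3469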